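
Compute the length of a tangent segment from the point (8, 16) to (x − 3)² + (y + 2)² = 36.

With centre O = (3, −2), |OP|² = 349 and r² = 36.
By the tangent–radius right angle, tangent length = √(|PO|² − r²) = √313.

√313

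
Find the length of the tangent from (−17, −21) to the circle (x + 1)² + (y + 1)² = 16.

8√10

With centre O = (−1, −1), |OP|² = 656 and r² = 16.
By the tangent–radius right angle, tangent length = √(|PO|² − r²) = √640 = 8√10.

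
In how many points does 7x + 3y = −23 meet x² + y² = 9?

0

d² = (7·0 + 3·0 − (−23))²/58 = 529/58; r² = 9.
Since d² > r², the line lies outside the circle.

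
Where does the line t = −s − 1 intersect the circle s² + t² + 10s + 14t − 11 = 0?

(−3, 2) and (4, −5)

Substitute t = −s − 1:
2s² − 2s − 24 = 0  ⟹  s² − s − 12 = 0
s = 4 or s = −3, giving (4, −5) and (−3, 2).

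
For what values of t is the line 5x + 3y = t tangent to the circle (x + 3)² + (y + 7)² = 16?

t = −36 ± 4√34

The line touches the circle iff its distance from (−3, −7) is 4:
|5·(−3) + 3·(−7) − t| / √34 = 4
|t − (−36)| = 4√34.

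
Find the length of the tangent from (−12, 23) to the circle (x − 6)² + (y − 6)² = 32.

Centre (6, 6), r² = 32. |PO|² = (−18)² + (17)² = 613.
Power of the point: PT² = |PO|² − r² = 581, so PT = √581.

√581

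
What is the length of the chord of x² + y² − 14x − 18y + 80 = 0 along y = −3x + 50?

Express y = −3x + 50 and substitute into the circle:
10x² − 260x + 1680 = 0  ⟹  x² − 26x + 168 = 0
x = 14 or x = 12, giving (14, 8) and (12, 14).
Chord length = distance between (14, 8) and (12, 14) = √40 = 2√10.

2√10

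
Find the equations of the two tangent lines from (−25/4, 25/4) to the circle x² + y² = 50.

Let a tangent through (−25/4, 25/4) have slope m. Its distance from (0, 0) must equal 5√2:
(25/4m − (−25/4))² = 50(m² + 1)
7m² − 50m + 7 = 0, so m = 7 or m = 1/7.
With m = 7: 7x − y = −50. With m = 1/7: x − 7y = −50.

7x − y = −50 and x − 7y = −50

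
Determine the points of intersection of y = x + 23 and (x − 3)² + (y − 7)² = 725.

From the line, y = x + 23. Substituting:
2x² + 26x − 460 = 0  ⟹  x² + 13x − 230 = 0
x = 10 or x = −23, giving (10, 33) and (−23, 0).

(−23, 0) and (10, 33)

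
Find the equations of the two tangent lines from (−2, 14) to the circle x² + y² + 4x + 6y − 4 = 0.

4x − y = −22 and 4x + y = 6

Write the tangent as mx − y + (14 − m·(−2)) = 0 and set its distance from the centre to √17:
(0m − (−17))² = 17(m² + 1)
m² − 16 = 0, so m = 4 or m = −4.
Through (−2, 14) these give 4x − y = −22 and 4x + y = 6.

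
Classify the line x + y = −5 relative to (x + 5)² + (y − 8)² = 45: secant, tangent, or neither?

secant

Centre (−5, 8), r² = 45. Distance² from centre to line = (8)²/2 = 32.
Since d² < r², the line cuts the circle twice.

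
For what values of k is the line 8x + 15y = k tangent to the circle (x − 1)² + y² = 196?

k = −230 or k = 246

For a tangent, require d(centre, line) = r = 14.
|8·1 + 15·0 − k| / √289 = 14
|k − (8)| = 14·17, so k = 246 or k = −230.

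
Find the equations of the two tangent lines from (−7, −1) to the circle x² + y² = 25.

A line y − (−1) = m(x − (−7)) is tangent when its distance from (0, 0) is 5:
(7m − (1))² = 25(m² + 1)
12m² − 7m − 12 = 0, so m = −3/4 or m = 4/3.
Through (−7, −1) these give 3x + 4y = −25 and 4x − 3y = −25.

3x + 4y = −25 and 4x − 3y = −25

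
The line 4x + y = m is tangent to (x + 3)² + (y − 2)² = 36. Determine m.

Tangency holds when the distance from the centre (−3, 2) to the line equals the radius 6:
|4·(−3) + 1·2 − m| / √17 = 6
|m − (−10)| = 6√17.

m = −10 ± 6√17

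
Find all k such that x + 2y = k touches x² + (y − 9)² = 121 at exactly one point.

k = 18 ± 11√5

The line touches the circle iff its distance from (0, 9) is 11:
|1·0 + 2·9 − k| / √5 = 11
|k − (18)| = 11√5.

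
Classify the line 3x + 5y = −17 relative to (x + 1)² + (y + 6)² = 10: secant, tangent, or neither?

Centre (−1, −6), r² = 10. Distance² from centre to line = (−16)²/34 = 128/17.
Since d² < r², the line cuts the circle twice.

secant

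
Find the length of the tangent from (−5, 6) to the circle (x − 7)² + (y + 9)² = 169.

The centre is (7, −9) and r = 13. The square of the distance from P to the centre is 144 + 225 = 369.
By the tangent–radius right angle, tangent length = √(|PO|² − r²) = √200 = 10√2.

10√2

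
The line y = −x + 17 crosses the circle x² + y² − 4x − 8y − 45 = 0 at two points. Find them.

Substitute y = −x + 17:
2x² − 30x + 108 = 0  ⟹  x² − 15x + 54 = 0
x = 9 or x = 6, giving (9, 8) and (6, 11).

(6, 11) and (9, 8)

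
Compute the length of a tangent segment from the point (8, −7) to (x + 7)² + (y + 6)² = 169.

With centre O = (−7, −6), |OP|² = 226 and r² = 169.
By the tangent–radius right angle, tangent length = √(|PO|² − r²) = √57.

√57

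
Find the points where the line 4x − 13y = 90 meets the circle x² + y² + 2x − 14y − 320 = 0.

From the line, y = (−90 + 4x)/13. Substituting:
185x² − 1110x − 29600 = 0  ⟹  x² − 6x − 160 = 0
x = 16 or x = −10, giving (16, −2) and (−10, −10).

(−10, −10) and (16, −2)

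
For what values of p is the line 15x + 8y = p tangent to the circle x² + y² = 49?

p = −119 or p = 119

For a tangent, require d(centre, line) = r = 7.
|15·0 + 8·0 − p| / √289 = 7
|p| = 7·17, so p = 119 or p = −119.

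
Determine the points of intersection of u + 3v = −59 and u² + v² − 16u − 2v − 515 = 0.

(−8, −17) and (10, −23)

Substitute v = (−59 − u)/3:
10u² − 20u − 800 = 0  ⟹  u² − 2u − 80 = 0
u = 10 or u = −8, giving (10, −23) and (−8, −17).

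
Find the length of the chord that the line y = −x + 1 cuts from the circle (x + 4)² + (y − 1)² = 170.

18√2

The distance from (−4, 1) to the line is 4/√2, and r² = 170.
Chord = 2√(r² − d²) = 2·√(162) = 18√2.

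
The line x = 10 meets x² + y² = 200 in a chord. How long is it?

Centre (0, 0), r² = 200. Perpendicular distance d from centre to line = |−10| / √1 = 10.
Chord = 2√(r² − d²) = 2·√(100) = 20.

20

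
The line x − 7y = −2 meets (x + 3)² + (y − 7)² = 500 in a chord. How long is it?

From the line, y = (2 + x)/7. Substituting:
50x² + 200x − 21850 = 0  ⟹  x² + 4x − 437 = 0
x = 19 or x = −23, giving (19, 3) and (−23, −3).
|(19, 3) − (−23, −3)| = √((42)² + (6)²) = 30√2.

30√2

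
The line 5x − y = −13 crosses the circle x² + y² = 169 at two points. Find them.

(−5, −12) and (0, 13)

Express y = 5x + 13 and substitute into the circle:
26x² + 130x = 0  ⟹  x² + 5x = 0
x = 0 or x = −5, giving (0, 13) and (−5, −12).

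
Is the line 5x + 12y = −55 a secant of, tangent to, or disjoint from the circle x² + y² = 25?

secant

Substituting the line into the circle gives 169x² + 550x − 575 = 0.
Δ = 302500 − (−388700) = 691200.
Two real roots: the line is a secant.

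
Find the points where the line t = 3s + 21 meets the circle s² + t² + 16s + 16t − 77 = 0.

(−14, −21) and (−5, 6)

Substitute t = 3s + 21:
10s² + 190s + 700 = 0  ⟹  s² + 19s + 70 = 0
s = −5 or s = −14, giving (−5, 6) and (−14, −21).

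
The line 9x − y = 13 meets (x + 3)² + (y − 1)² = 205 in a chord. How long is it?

Centre (−3, 1), r² = 205. Perpendicular distance d from centre to line = |−41| / √82 = 41/√82.
Half the chord is √(r² − d²) = √(369/2), so the full chord is 3√82.

3√82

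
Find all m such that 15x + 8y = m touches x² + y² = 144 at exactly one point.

For a tangent, require d(centre, line) = r = 12.
|15·0 + 8·0 − m| / √289 = 12
|m| = 12·17, so m = 204 or m = −204.

m = −204 or m = 204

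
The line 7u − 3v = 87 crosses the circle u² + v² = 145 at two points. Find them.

(9, −8) and (12, −1)

From the line, v = (−87 + 7u)/3. Substituting:
58u² − 1218u + 6264 = 0  ⟹  u² − 21u + 108 = 0
u = 12 or u = 9, giving (12, −1) and (9, −8).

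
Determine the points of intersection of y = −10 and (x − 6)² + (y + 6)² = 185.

From the line, y = −10. Substituting:
x² − 12x − 133 = 0
x = 19 or x = −7, giving (19, −10) and (−7, −10).

(−7, −10) and (19, −10)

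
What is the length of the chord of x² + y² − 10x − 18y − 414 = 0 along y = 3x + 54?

From the line, y = 3x + 54. Substituting:
10x² + 260x + 1530 = 0  ⟹  x² + 26x + 153 = 0
x = −9 or x = −17, giving (−9, 27) and (−17, 3).
Chord length = distance between (−9, 27) and (−17, 3) = √640 = 8√10.

8√10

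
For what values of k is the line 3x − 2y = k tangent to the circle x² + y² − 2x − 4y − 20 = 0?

For a tangent, require d(centre, line) = r = 5.
|3·1 − 2·2 − k| / √13 = 5
|k − (−1)| = 5√13.

k = −1 ± 5√13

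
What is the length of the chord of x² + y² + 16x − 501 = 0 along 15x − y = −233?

3√226

Centre (−8, 0), r² = 565. Perpendicular distance d from centre to line = |113| / √226 = 113/√226.
Half the chord is √(r² − d²) = √(1017/2), so the full chord is 3√226.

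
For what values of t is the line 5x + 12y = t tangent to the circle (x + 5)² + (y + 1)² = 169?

t = −206 or t = 132

For a tangent, require d(centre, line) = r = 13.
|5·(−5) + 12·(−1) − t| / √169 = 13
|t − (−37)| = 13·13, so t = 132 or t = −206.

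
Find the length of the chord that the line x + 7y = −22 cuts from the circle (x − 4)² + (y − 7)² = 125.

The distance from (4, 7) to the line is 75/√50, and r² = 125.
Chord = 2√(r² − d²) = 2·√(25/2) = 5√2.

5√2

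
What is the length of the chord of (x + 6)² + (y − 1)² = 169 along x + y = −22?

7√2

From the line, y = −x − 22. Substituting:
2x² + 58x + 396 = 0  ⟹  x² + 29x + 198 = 0
x = −11 or x = −18, giving (−11, −11) and (−18, −4).
Chord length = distance between (−11, −11) and (−18, −4) = √98 = 7√2.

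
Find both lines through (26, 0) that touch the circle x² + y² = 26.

x − 5y = 26 and x + 5y = 26

A line y − (0) = m(x − (26)) is tangent when its distance from (0, 0) is √26:
(−26m − (0))² = 26(m² + 1)
25m² − 1 = 0, so m = 1/5 or m = −1/5.
With m = 1/5: x − 5y = 26. With m = −1/5: x + 5y = 26.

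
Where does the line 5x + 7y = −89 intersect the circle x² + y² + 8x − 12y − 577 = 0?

From the line, y = (−89 − 5x)/7. Substituting:
74x² + 1702x − 12876 = 0  ⟹  x² + 23x − 174 = 0
x = 6 or x = −29, giving (6, −17) and (−29, 8).

(−29, 8) and (6, −17)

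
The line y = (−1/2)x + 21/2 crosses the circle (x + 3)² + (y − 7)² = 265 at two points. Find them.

Substitute y = (21 − x)/2:
5x² + 10x − 975 = 0  ⟹  x² + 2x − 195 = 0
x = 13 or x = −15, giving (13, 4) and (−15, 18).

(−15, 18) and (13, 4)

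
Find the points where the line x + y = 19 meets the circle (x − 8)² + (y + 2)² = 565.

Express y = −x + 19 and substitute into the circle:
2x² − 58x − 60 = 0  ⟹  x² − 29x − 30 = 0
x = 30 or x = −1, giving (30, −11) and (−1, 20).

(−1, 20) and (30, −11)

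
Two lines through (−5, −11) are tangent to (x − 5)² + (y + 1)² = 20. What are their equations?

Let a tangent through (−5, −11) have slope m. Its distance from (5, −1) must equal 2√5:
(10m − (10))² = 20(m² + 1)
2m² − 5m + 2 = 0, so m = 1/2 or m = 2.
Through (−5, −11) these give x − 2y = 17 and 2x − y = 1.

x − 2y = 17 and 2x − y = 1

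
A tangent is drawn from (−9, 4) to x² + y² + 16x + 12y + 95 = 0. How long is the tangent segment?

Centre (−8, −6), r² = 5. |PO|² = (−1)² + (10)² = 101.
By the tangent–radius right angle, tangent length = √(|PO|² − r²) = √96 = 4√6.

4√6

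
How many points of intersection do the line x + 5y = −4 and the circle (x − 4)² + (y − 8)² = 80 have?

Substituting the line into the circle gives 26x² − 112x + 336 = 0.
Discriminant = (−112)² − 4·26·(336) = −22400 < 0.
No real roots: the line does not meet the circle.

0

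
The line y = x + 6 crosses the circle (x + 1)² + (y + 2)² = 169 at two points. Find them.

(−13, −7) and (4, 10)

From the line, y = x + 6. Substituting:
2x² + 18x − 104 = 0  ⟹  x² + 9x − 52 = 0
x = 4 or x = −13, giving (4, 10) and (−13, −7).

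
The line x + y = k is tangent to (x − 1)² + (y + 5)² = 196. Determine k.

k = −4 ± 14√2

Tangency holds when the distance from the centre (1, −5) to the line equals the radius 14:
|1·1 + 1·(−5) − k| / √2 = 14
|k − (−4)| = 14√2.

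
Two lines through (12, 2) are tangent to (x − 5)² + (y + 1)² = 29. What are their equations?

A line y − (2) = m(x − (12)) is tangent when its distance from (5, −1) is √29:
[m·(−7) − (−3)]² = 29(m² + 1)
10m² − 21m − 10 = 0, so m = −2/5 or m = 5/2.
With m = −2/5: 2x + 5y = 34. With m = 5/2: 5x − 2y = 56.

2x + 5y = 34 and 5x − 2y = 56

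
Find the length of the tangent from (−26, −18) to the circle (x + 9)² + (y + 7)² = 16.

Centre (−9, −7), r² = 16. |PO|² = (−17)² + (−11)² = 410.
The tangent meets the radius at right angles, so tangent² = |PO|² − r² = 410 − 16 = 394.

√394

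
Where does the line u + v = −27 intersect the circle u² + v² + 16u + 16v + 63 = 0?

(−15, −12) and (−12, −15)

Express v = −u − 27 and substitute into the circle:
2u² + 54u + 360 = 0  ⟹  u² + 27u + 180 = 0
u = −12 or u = −15, giving (−12, −15) and (−15, −12).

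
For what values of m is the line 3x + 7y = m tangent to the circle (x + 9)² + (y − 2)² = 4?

m = −13 ± 2√58

The line touches the circle iff its distance from (−9, 2) is 2:
|3·(−9) + 7·2 − m| / √58 = 2
|m − (−13)| = 2√58.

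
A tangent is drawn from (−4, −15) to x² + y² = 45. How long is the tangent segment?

Centre (0, 0), r² = 45. |PO|² = (−4)² + (−15)² = 241.
The tangent meets the radius at right angles, so tangent² = |PO|² − r² = 241 − 45 = 196.

14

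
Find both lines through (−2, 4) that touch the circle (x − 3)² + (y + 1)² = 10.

Write the tangent as mx − y + (4 − m·(−2)) = 0 and set its distance from the centre to √10:
[m·(5) − (−5)]² = 10(m² + 1)
3m² + 10m + 3 = 0, so m = −1/3 or m = −3.
Through (−2, 4) these give x + 3y = 10 and 3x + y = −2.

x + 3y = 10 and 3x + y = −2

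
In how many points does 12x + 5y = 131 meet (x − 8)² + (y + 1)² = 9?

0

Substituting the line into the circle gives 169x² − 3664x + 19871 = 0.
Discriminant = (−3664)² − 4·169·(19871) = −7900 < 0.
No real roots: the line does not meet the circle.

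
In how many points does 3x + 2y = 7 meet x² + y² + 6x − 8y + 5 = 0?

2

Substituting the line into the circle gives 13x² + 30x − 43 = 0.
Discriminant = (30)² − 4·13·(−43) = 3136 > 0.
Two real roots: the line is a secant.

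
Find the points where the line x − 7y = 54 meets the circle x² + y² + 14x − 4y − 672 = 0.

(−30, −12) and (19, −5)

From the line, y = (−54 + x)/7. Substituting:
50x² + 550x − 28500 = 0  ⟹  x² + 11x − 570 = 0
x = 19 or x = −30, giving (19, −5) and (−30, −12).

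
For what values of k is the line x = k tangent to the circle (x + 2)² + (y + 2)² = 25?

For a tangent, require d(centre, line) = r = 5.
|1·(−2) + 0·(−2) − k| / √1 = 5
|k − (−2)| = 5, so k = 3 or k = −7.

k = −7 or k = 3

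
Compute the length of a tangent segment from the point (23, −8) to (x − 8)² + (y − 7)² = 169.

With centre O = (8, 7), |OP|² = 450 and r² = 169.
The tangent meets the radius at right angles, so tangent² = |PO|² − r² = 450 − 169 = 281.

√281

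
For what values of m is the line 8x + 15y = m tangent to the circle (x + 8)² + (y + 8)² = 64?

Tangency holds when the distance from the centre (−8, −8) to the line equals the radius 8:
|8·(−8) + 15·(−8) − m| / √289 = 8
|m − (−184)| = 8·17, so m = −48 or m = −320.

m = −320 or m = −48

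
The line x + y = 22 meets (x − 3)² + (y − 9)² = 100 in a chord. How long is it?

From the line, y = −x + 22. Substituting:
2x² − 32x + 78 = 0  ⟹  x² − 16x + 39 = 0
x = 13 or x = 3, giving (13, 9) and (3, 19).
Chord length = distance between (13, 9) and (3, 19) = √200 = 10√2.

10√2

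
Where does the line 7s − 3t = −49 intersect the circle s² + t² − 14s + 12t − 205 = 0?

(−10, −7) and (−4, 7)

Substitute t = (49 + 7s)/3:
58s² + 812s + 2320 = 0  ⟹  s² + 14s + 40 = 0
s = −4 or s = −10, giving (−4, 7) and (−10, −7).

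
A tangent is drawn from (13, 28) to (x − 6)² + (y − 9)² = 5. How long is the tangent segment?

Centre (6, 9), r² = 5. |PO|² = (7)² + (19)² = 410.
Power of the point: PT² = |PO|² − r² = 405, so PT = 9√5.

9√5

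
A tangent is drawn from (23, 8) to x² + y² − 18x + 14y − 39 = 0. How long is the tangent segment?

Centre (9, −7), r² = 169. |PO|² = (14)² + (15)² = 421.
By the tangent–radius right angle, tangent length = √(|PO|² − r²) = √252 = 6√7.

6√7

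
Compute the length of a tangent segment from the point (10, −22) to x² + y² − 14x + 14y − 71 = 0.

The centre is (7, −7) and r = 13. The square of the distance from P to the centre is 9 + 225 = 234.
By the tangent–radius right angle, tangent length = √(|PO|² − r²) = √65.

√65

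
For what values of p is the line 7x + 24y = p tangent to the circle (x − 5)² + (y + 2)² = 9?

p = −88 or p = 62

The line touches the circle iff its distance from (5, −2) is 3:
|7·5 + 24·(−2) − p| / √625 = 3
|p − (−13)| = 3·25, so p = 62 or p = −88.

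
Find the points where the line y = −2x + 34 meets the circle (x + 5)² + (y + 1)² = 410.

Substitute y = −2x + 34:
5x² − 130x + 840 = 0  ⟹  x² − 26x + 168 = 0
x = 14 or x = 12, giving (14, 6) and (12, 10).

(12, 10) and (14, 6)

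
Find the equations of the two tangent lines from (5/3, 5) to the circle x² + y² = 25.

A line y − (5) = m(x − (5/3)) is tangent when its distance from (0, 0) is 5:
(−5/3m − (−5))² = 25(m² + 1)
4m² + 3m = 0, so m = −3/4 or m = 0.
Through (5/3, 5) these give 3x + 4y = 25 and y = 5.

3x + 4y = 25 and y = 5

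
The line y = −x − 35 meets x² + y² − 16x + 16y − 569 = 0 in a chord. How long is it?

The distance from (8, −8) to the line is 35/√2, and r² = 697.
Half the chord is √(r² − d²) = √(169/2), so the full chord is 13√2.

13√2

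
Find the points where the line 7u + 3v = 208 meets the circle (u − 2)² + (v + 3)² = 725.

Substitute v = (208 − 7u)/3:
58u² − 3074u + 40600 = 0  ⟹  u² − 53u + 700 = 0
u = 28 or u = 25, giving (28, 4) and (25, 11).

(25, 11) and (28, 4)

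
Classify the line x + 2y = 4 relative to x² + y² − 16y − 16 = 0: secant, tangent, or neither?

secant

Centre (0, 8), r² = 80. Distance² from centre to line = (12)²/5 = 144/5.
Since d² < r², the line cuts the circle twice.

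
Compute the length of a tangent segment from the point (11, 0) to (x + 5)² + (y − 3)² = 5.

2√65

With centre O = (−5, 3), |OP|² = 265 and r² = 5.
The tangent meets the radius at right angles, so tangent² = |PO|² − r² = 265 − 5 = 260.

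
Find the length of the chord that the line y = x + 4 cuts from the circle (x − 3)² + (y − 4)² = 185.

19√2

Substitute y = x + 4:
2x² − 6x − 176 = 0  ⟹  x² − 3x − 88 = 0
x = 11 or x = −8, giving (11, 15) and (−8, −4).
Chord length = distance between (11, 15) and (−8, −4) = √722 = 19√2.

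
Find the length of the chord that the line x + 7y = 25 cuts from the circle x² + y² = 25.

The distance from (0, 0) to the line is 25/√50, and r² = 25.
Chord = 2√(r² − d²) = 2·√(25/2) = 5√2.

5√2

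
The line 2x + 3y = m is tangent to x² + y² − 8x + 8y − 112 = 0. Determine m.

For a tangent, require d(centre, line) = r = 12.
|2·4 + 3·(−4) − m| / √13 = 12
|m − (−4)| = 12√13.

m = −4 ± 12√13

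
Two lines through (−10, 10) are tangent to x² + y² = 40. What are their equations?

x + 3y = 20 and 3x + y = −20

Write the tangent as mx − y + (10 − m·(−10)) = 0 and set its distance from the centre to 2√10:
(10m − (−10))² = 40(m² + 1)
3m² + 10m + 3 = 0, so m = −1/3 or m = −3.
Through (−10, 10) these give x + 3y = 20 and 3x + y = −20.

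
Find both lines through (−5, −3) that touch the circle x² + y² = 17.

4x − y = −17 and x + 4y = −17

A line y − (−3) = m(x − (−5)) is tangent when its distance from (0, 0) is √17:
[m·(5) − (3)]² = 17(m² + 1)
4m² − 15m − 4 = 0, so m = 4 or m = −1/4.
With m = 4: 4x − y = −17. With m = −1/4: x + 4y = −17.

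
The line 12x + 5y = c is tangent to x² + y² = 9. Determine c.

c = −39 or c = 39

For a tangent, require d(centre, line) = r = 3.
|12·0 + 5·0 − c| / √169 = 3
|c| = 3·13, so c = 39 or c = −39.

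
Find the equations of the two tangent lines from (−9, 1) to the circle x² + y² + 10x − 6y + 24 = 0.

A line y − (1) = m(x − (−9)) is tangent when its distance from (−5, 3) is √10:
[m·(4) − (2)]² = 10(m² + 1)
3m² − 8m − 3 = 0, so m = −1/3 or m = 3.
Through (−9, 1) these give x + 3y = −6 and 3x − y = −28.

x + 3y = −6 and 3x − y = −28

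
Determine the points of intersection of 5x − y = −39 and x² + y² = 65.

(−8, −1) and (−7, 4)

Substitute y = 5x + 39:
26x² + 390x + 1456 = 0  ⟹  x² + 15x + 56 = 0
x = −7 or x = −8, giving (−7, 4) and (−8, −1).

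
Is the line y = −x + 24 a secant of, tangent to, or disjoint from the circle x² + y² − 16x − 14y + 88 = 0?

disjoint

Substituting the line into the circle gives 2x² − 50x + 328 = 0.
Δ = 2500 − 2624 = −124.
No real roots: the line does not meet the circle.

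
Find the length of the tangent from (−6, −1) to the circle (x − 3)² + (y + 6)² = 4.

With centre O = (3, −6), |OP|² = 106 and r² = 4.
Power of the point: PT² = |PO|² − r² = 102, so PT = √102.

√102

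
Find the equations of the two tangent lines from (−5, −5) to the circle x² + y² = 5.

x − 2y = 5 and 2x − y = −5

Write the tangent as mx − y + (−5 − m·(−5)) = 0 and set its distance from the centre to √5:
(5m − (5))² = 5(m² + 1)
2m² − 5m + 2 = 0, so m = 1/2 or m = 2.
With m = 1/2: x − 2y = 5. With m = 2: 2x − y = −5.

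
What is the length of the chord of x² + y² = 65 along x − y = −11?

Centre (0, 0), r² = 65. Perpendicular distance d from centre to line = |11| / √2 = 11/√2.
Chord = 2√(r² − d²) = 2·√(9/2) = 3√2.

3√2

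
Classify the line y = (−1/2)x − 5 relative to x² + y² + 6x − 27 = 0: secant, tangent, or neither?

secant

Substituting the line into the circle gives 5x² + 44x − 8 = 0.
Discriminant = (44)² − 4·5·(−8) = 2096 > 0.
Two real roots: the line is a secant.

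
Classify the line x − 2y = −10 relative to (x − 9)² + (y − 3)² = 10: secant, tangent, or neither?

d² = (1·9 − 2·3 − (−10))²/5 = 169/5; r² = 10.
Since d² > r², the line lies outside the circle.

neither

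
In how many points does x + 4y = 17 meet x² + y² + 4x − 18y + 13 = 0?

2

Centre (−2, 9), r² = 72. Distance² from centre to line = (17)²/17 = 17.
Since d² < r², the line cuts the circle twice.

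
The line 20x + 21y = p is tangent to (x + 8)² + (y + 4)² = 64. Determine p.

p = −476 or p = −12

Tangency holds when the distance from the centre (−8, −4) to the line equals the radius 8:
|20·(−8) + 21·(−4) − p| / √841 = 8
|p − (−244)| = 8·29, so p = −12 or p = −476.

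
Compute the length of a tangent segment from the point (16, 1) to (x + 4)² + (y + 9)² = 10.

Centre (−4, −9), r² = 10. |PO|² = (20)² + (10)² = 500.
The tangent meets the radius at right angles, so tangent² = |PO|² − r² = 500 − 10 = 490.

7√10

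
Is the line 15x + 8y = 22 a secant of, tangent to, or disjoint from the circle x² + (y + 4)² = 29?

secant

Centre (0, −4), r² = 29. Distance² from centre to line = (−54)²/289 = 2916/289.
Since d² < r², the line cuts the circle twice.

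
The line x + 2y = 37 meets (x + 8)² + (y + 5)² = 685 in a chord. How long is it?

From the line, y = (37 − x)/2. Substituting:
5x² − 30x − 275 = 0  ⟹  x² − 6x − 55 = 0
x = 11 or x = −5, giving (11, 13) and (−5, 21).
Chord length = distance between (11, 13) and (−5, 21) = √320 = 8√5.

8√5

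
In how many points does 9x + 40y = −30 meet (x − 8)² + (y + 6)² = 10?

0

d² = (9·8 + 40·(−6) − (−30))²/1681 = 19044/1681; r² = 10.
Since d² > r², the line lies outside the circle.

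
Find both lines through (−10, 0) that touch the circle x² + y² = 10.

x − 3y = −10 and x + 3y = −10

Write the tangent as mx − y + (0 − m·(−10)) = 0 and set its distance from the centre to √10:
[m·(10) − (0)]² = 10(m² + 1)
9m² − 1 = 0, so m = 1/3 or m = −1/3.
With m = 1/3: x − 3y = −10. With m = −1/3: x + 3y = −10.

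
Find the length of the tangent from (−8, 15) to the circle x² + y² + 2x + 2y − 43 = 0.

2√65

Centre (−1, −1), r² = 45. |PO|² = (−7)² + (16)² = 305.
By the tangent–radius right angle, tangent length = √(|PO|² − r²) = √260 = 2√65.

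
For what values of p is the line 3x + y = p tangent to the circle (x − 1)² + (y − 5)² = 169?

p = 8 ± 13√10

The line touches the circle iff its distance from (1, 5) is 13:
|3·1 + 1·5 − p| / √10 = 13
|p − (8)| = 13√10.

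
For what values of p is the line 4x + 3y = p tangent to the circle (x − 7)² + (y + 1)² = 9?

The line touches the circle iff its distance from (7, −1) is 3:
|4·7 + 3·(−1) − p| / √25 = 3
|p − (25)| = 3·5, so p = 40 or p = 10.

p = 10 or p = 40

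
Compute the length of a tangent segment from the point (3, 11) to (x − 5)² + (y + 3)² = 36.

2√41

Centre (5, −3), r² = 36. |PO|² = (−2)² + (14)² = 200.
Power of the point: PT² = |PO|² − r² = 164, so PT = 2√41.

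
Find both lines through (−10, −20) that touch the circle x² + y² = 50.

7x − y = −50 and x − y = 10

Let a tangent through (−10, −20) have slope m. Its distance from (0, 0) must equal 5√2:
(10m − (20))² = 50(m² + 1)
m² − 8m + 7 = 0, so m = 7 or m = 1.
With m = 7: 7x − y = −50. With m = 1: x − y = 10.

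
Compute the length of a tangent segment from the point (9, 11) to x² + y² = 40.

9√2

The centre is (0, 0) and r = 2√10. The square of the distance from P to the centre is 81 + 121 = 202.
The tangent meets the radius at right angles, so tangent² = |PO|² − r² = 202 − 40 = 162.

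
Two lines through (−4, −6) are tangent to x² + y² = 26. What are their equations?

5x + y = −26 and x − 5y = 26

Let a tangent through (−4, −6) have slope m. Its distance from (0, 0) must equal √26:
(4m − (6))² = 26(m² + 1)
5m² + 24m − 5 = 0, so m = −5 or m = 1/5.
With m = −5: 5x + y = −26. With m = 1/5: x − 5y = 26.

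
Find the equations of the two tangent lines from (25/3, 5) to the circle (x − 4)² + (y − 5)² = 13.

3x + 2y = 35 and 3x − 2y = 15

Write the tangent as mx − y + (5 − m·(25/3)) = 0 and set its distance from the centre to √13:
(−13/3m − (0))² = 13(m² + 1)
4m² − 9 = 0, so m = −3/2 or m = 3/2.
With m = −3/2: 3x + 2y = 35. With m = 3/2: 3x − 2y = 15.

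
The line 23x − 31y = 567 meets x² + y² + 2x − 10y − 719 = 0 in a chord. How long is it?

The distance from (−1, 5) to the line is 745/√1490, and r² = 745.
Chord = 2√(r² − d²) = 2·√(745/2) = √1490.

√1490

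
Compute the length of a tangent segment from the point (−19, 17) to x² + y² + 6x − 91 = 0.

√445

With centre O = (−3, 0), |OP|² = 545 and r² = 100.
The tangent meets the radius at right angles, so tangent² = |PO|² − r² = 545 − 100 = 445.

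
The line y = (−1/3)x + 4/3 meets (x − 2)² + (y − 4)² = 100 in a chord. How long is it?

Express y = (4 − x)/3 and substitute into the circle:
10x² − 20x − 800 = 0  ⟹  x² − 2x − 80 = 0
x = 10 or x = −8, giving (10, −2) and (−8, 4).
Chord length = distance between (10, −2) and (−8, 4) = √360 = 6√10.

6√10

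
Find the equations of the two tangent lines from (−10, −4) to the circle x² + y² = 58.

3x + 7y = −58 and 7x − 3y = −58

Write the tangent as mx − y + (−4 − m·(−10)) = 0 and set its distance from the centre to √58:
[m·(10) − (4)]² = 58(m² + 1)
21m² − 40m − 21 = 0, so m = −3/7 or m = 7/3.
With m = −3/7: 3x + 7y = −58. With m = 7/3: 7x − 3y = −58.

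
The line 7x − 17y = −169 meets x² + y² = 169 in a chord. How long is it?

13√2

Substitute y = (169 + 7x)/17:
338x² + 2366x − 20280 = 0  ⟹  x² + 7x − 60 = 0
x = 5 or x = −12, giving (5, 12) and (−12, 5).
|(5, 12) − (−12, 5)| = √((17)² + (7)²) = 13√2.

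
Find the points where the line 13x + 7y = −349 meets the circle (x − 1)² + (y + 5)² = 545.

Express y = (−349 − 13x)/7 and substitute into the circle:
218x² + 8066x + 71940 = 0  ⟹  x² + 37x + 330 = 0
x = −15 or x = −22, giving (−15, −22) and (−22, −9).

(−22, −9) and (−15, −22)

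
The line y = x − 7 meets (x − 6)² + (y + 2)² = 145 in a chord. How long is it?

The distance from (6, −2) to the line is 1/√2, and r² = 145.
Half the chord is √(r² − d²) = √(289/2), so the full chord is 17√2.

17√2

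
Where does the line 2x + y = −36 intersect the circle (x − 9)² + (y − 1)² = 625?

Substitute y = −2x − 36:
5x² + 130x + 825 = 0  ⟹  x² + 26x + 165 = 0
x = −11 or x = −15, giving (−11, −14) and (−15, −6).

(−15, −6) and (−11, −14)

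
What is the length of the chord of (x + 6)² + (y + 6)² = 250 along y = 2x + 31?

Express y = 2x + 31 and substitute into the circle:
5x² + 160x + 1155 = 0  ⟹  x² + 32x + 231 = 0
x = −11 or x = −21, giving (−11, 9) and (−21, −11).
Chord length = distance between (−11, 9) and (−21, −11) = √500 = 10√5.

10√5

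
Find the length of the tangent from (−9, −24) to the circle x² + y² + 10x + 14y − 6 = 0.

Centre (−5, −7), r² = 80. |PO|² = (−4)² + (−17)² = 305.
The tangent meets the radius at right angles, so tangent² = |PO|² − r² = 305 − 80 = 225.

15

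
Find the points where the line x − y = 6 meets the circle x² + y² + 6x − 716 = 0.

From the line, y = x − 6. Substituting:
2x² − 6x − 680 = 0  ⟹  x² − 3x − 340 = 0
x = 20 or x = −17, giving (20, 14) and (−17, −23).

(−17, −23) and (20, 14)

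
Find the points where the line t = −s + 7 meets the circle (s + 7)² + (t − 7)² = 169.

Substitute t = −s + 7:
2s² + 14s − 120 = 0  ⟹  s² + 7s − 60 = 0
s = 5 or s = −12, giving (5, 2) and (−12, 19).

(−12, 19) and (5, 2)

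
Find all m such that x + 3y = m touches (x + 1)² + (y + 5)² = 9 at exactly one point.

m = −16 ± 3√10

The line touches the circle iff its distance from (−1, −5) is 3:
|1·(−1) + 3·(−5) − m| / √10 = 3
|m − (−16)| = 3√10.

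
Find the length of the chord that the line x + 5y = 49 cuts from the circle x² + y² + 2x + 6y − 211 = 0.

3√26

Express y = (49 − x)/5 and substitute into the circle:
26x² − 78x − 1404 = 0  ⟹  x² − 3x − 54 = 0
x = 9 or x = −6, giving (9, 8) and (−6, 11).
|(9, 8) − (−6, 11)| = √((15)² + (−3)²) = 3√26.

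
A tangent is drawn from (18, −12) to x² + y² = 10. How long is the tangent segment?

With centre O = (0, 0), |OP|² = 468 and r² = 10.
By the tangent–radius right angle, tangent length = √(|PO|² − r²) = √458.

√458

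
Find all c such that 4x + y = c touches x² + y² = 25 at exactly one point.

c = ±5√17

Tangency holds when the distance from the centre (0, 0) to the line equals the radius 5:
|4·0 + 1·0 − c| / √17 = 5
|c| = 5√17.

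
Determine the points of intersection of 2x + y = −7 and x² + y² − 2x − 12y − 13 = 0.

Substitute y = −2x − 7:
5x² + 50x + 120 = 0  ⟹  x² + 10x + 24 = 0
x = −4 or x = −6, giving (−4, 1) and (−6, 5).

(−6, 5) and (−4, 1)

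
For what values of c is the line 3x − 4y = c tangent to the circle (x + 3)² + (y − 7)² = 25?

For a tangent, require d(centre, line) = r = 5.
|3·(−3) − 4·7 − c| / √25 = 5
|c − (−37)| = 5·5, so c = −12 or c = −62.

c = −62 or c = −12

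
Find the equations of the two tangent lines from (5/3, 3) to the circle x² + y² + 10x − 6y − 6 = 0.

Write the tangent as mx − y + (3 − m·(5/3)) = 0 and set its distance from the centre to 2√10:
[m·(−20/3) − (0)]² = 40(m² + 1)
m² − 9 = 0, so m = 3 or m = −3.
Through (5/3, 3) these give 3x − y = 2 and 3x + y = 8.

3x − y = 2 and 3x + y = 8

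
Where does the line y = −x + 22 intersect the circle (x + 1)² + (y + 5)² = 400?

(11, 11) and (15, 7)

Express y = −x + 22 and substitute into the circle:
2x² − 52x + 330 = 0  ⟹  x² − 26x + 165 = 0
x = 15 or x = 11, giving (15, 7) and (11, 11).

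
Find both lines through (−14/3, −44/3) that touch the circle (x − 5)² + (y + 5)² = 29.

5x − 2y = 6 and 2x − 5y = 64

Write the tangent as mx − y + (−44/3 − m·(−14/3)) = 0 and set its distance from the centre to √29:
[m·(29/3) − (29/3)]² = 29(m² + 1)
10m² − 29m + 10 = 0, so m = 5/2 or m = 2/5.
With m = 5/2: 5x − 2y = 6. With m = 2/5: 2x − 5y = 64.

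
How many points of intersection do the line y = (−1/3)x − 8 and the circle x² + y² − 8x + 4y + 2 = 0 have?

0

Centre (4, −2), r² = 18. Distance² from centre to line = (22)²/10 = 242/5.
Since d² > r², the line lies outside the circle.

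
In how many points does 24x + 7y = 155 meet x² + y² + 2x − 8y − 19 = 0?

0

Substituting the line into the circle gives 625x² − 5998x + 14414 = 0.
Δ = 35976004 − 36035000 = −58996.
No real roots: the line does not meet the circle.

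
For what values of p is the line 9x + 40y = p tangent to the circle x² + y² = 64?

p = −328 or p = 328

For a tangent, require d(centre, line) = r = 8.
|9·0 + 40·0 − p| / √1681 = 8
|p| = 8·41, so p = 328 or p = −328.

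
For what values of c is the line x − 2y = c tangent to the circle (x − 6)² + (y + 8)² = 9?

For a tangent, require d(centre, line) = r = 3.
|1·6 − 2·(−8) − c| / √5 = 3
|c − (22)| = 3√5.

c = 22 ± 3√5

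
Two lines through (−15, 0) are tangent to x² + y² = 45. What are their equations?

x + 2y = −15 and x − 2y = −15

Let a tangent through (−15, 0) have slope m. Its distance from (0, 0) must equal 3√5:
(15m − (0))² = 45(m² + 1)
4m² − 1 = 0, so m = −1/2 or m = 1/2.
Through (−15, 0) these give x + 2y = −15 and x − 2y = −15.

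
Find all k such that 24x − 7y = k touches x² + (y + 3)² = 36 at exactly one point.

The line touches the circle iff its distance from (0, −3) is 6:
|24·0 − 7·(−3) − k| / √625 = 6
|k − (21)| = 6·25, so k = 171 or k = −129.

k = −129 or k = 171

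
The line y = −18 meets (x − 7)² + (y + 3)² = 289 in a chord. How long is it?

16

The distance from (7, −3) to the line is 15, and r² = 289.
Chord = 2√(r² − d²) = 2·√(64) = 16.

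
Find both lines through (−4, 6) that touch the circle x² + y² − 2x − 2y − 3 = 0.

x + 2y = 8 and 2x + y = −2

A line y − (6) = m(x − (−4)) is tangent when its distance from (1, 1) is √5:
[m·(5) − (−5)]² = 5(m² + 1)
2m² + 5m + 2 = 0, so m = −1/2 or m = −2.
Through (−4, 6) these give x + 2y = 8 and 2x + y = −2.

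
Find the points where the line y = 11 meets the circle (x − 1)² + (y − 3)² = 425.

Substitute y = 11:
x² − 2x − 360 = 0
x = 20 or x = −18, giving (20, 11) and (−18, 11).

(−18, 11) and (20, 11)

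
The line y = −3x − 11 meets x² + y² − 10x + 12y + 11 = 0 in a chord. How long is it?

Express y = −3x − 11 and substitute into the circle:
10x² + 20x = 0  ⟹  x² + 2x = 0
x = 0 or x = −2, giving (0, −11) and (−2, −5).
|(0, −11) − (−2, −5)| = √((2)² + (−6)²) = 2√10.

2√10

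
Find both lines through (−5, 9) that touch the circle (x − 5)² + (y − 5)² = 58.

Write the tangent as mx − y + (9 − m·(−5)) = 0 and set its distance from the centre to √58:
[m·(10) − (−4)]² = 58(m² + 1)
21m² + 40m − 21 = 0, so m = 3/7 or m = −7/3.
With m = 3/7: 3x − 7y = −78. With m = −7/3: 7x + 3y = −8.

3x − 7y = −78 and 7x + 3y = −8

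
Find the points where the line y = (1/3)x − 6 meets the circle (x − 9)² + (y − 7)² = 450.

From the line, y = (−18 + x)/3. Substituting:
10x² − 240x − 1800 = 0  ⟹  x² − 24x − 180 = 0
x = 30 or x = −6, giving (30, 4) and (−6, −8).

(−6, −8) and (30, 4)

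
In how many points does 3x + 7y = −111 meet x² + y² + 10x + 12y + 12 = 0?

0

Substituting the line into the circle gives 58x² + 904x + 3585 = 0.
Δ = 817216 − 831720 = −14504.
No real roots: the line does not meet the circle.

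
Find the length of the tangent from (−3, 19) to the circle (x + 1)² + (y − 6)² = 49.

2√31

The centre is (−1, 6) and r = 7. The square of the distance from P to the centre is 4 + 169 = 173.
The tangent meets the radius at right angles, so tangent² = |PO|² − r² = 173 − 49 = 124.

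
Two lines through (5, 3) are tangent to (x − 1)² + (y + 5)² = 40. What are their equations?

3x + y = 18 and x − 3y = −4

A line y − (3) = m(x − (5)) is tangent when its distance from (1, −5) is 2√10:
(−4m − (−8))² = 40(m² + 1)
3m² + 8m − 3 = 0, so m = −3 or m = 1/3.
With m = −3: 3x + y = 18. With m = 1/3: x − 3y = −4.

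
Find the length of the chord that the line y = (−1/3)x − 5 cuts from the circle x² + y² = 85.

5√10

From the line, y = (−15 − x)/3. Substituting:
10x² + 30x − 540 = 0  ⟹  x² + 3x − 54 = 0
x = 6 or x = −9, giving (6, −7) and (−9, −2).
Chord length = distance between (6, −7) and (−9, −2) = √250 = 5√10.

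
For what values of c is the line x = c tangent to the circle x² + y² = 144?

For a tangent, require d(centre, line) = r = 12.
|1·0 + 0·0 − c| / √1 = 12
|c| = 12, so c = 12 or c = −12.

c = −12 or c = 12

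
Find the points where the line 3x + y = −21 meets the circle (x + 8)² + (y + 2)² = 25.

Express y = −3x − 21 and substitute into the circle:
10x² + 130x + 400 = 0  ⟹  x² + 13x + 40 = 0
x = −5 or x = −8, giving (−5, −6) and (−8, 3).

(−8, 3) and (−5, −6)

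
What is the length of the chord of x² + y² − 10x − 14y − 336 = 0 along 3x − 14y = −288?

2√205

Substitute y = (288 + 3x)/14:
205x² − 820x − 39360 = 0  ⟹  x² − 4x − 192 = 0
x = 16 or x = −12, giving (16, 24) and (−12, 18).
|(16, 24) − (−12, 18)| = √((28)² + (6)²) = 2√205.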